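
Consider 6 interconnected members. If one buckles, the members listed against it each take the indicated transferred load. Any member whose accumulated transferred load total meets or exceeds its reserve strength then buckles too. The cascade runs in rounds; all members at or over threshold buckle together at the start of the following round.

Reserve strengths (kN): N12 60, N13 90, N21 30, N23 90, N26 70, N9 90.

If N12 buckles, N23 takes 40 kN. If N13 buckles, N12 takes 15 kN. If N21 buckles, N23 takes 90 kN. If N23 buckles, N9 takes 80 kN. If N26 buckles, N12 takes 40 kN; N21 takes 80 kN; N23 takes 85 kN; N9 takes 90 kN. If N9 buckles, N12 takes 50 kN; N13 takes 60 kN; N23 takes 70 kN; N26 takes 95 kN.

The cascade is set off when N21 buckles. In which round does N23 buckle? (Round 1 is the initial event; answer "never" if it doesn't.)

Round 1 — N21 buckles (initial).
  N23: +90 → 90 ≥ 90
Round 2 — N23 buckles.
  N9: +80 → 80 < 90
No further bucklings.

2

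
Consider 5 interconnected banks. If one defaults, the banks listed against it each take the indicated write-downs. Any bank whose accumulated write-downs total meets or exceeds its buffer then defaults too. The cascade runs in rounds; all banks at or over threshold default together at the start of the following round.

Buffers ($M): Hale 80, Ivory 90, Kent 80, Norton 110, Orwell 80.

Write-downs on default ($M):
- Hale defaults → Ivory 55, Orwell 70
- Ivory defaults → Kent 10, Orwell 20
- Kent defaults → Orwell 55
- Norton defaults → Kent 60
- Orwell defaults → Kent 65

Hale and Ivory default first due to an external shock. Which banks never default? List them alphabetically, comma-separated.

Kent, Norton

Round 1 — Hale, Ivory default (initial).
  Kent: +10 → 10 < 80
  Orwell: +70+20 → 90 ≥ 80
Round 2 — Orwell defaults.
  Kent: +65 → 75 < 80
No further defaults.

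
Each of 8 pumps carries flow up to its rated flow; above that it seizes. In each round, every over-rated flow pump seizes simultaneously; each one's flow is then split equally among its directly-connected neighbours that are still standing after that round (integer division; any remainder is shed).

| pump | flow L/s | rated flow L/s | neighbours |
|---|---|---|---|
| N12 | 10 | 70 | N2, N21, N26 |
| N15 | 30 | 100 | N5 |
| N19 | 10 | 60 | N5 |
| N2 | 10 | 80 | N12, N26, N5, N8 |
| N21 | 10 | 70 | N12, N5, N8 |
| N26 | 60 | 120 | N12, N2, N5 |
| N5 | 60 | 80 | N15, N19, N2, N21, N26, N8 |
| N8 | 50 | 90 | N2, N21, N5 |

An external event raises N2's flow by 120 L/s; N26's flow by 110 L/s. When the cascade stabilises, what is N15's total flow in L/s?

92

Round 1 — N2 at 130 > 80; N26 at 170 > 120. N2, N26 seize.
  N2 sheds 130 L/s to N12, N5, N8: 43 each (1 lost).
    N12: 10+43 = 53 ≤ 70
    N5: 60+43 = 103 > 80
    N8: 50+43 = 93 > 90
  N26 sheds 170 L/s to N12, N5: 85 each.
    N12: 53+85 = 138 > 70
    N5: 103+85 = 188 > 80
Round 2 — N12, N5, N8 seize.
  N12 sheds 138 L/s to N21: 138 each.
    N21: 10+138 = 148 > 70
  N5 sheds 188 L/s to N15, N19, N21: 62 each (2 lost).
    N15: 30+62 = 92 ≤ 100
    N19: 10+62 = 72 > 60
    N21: 148+62 = 210 > 70
  N8 sheds 93 L/s to N21: 93 each.
    N21: 210+93 = 303 > 70
Round 3 — N19, N21 seize.
  N19 sheds 72 L/s: no online neighbours, lost.
  N21 sheds 303 L/s: no online neighbours, lost.
No further seizures.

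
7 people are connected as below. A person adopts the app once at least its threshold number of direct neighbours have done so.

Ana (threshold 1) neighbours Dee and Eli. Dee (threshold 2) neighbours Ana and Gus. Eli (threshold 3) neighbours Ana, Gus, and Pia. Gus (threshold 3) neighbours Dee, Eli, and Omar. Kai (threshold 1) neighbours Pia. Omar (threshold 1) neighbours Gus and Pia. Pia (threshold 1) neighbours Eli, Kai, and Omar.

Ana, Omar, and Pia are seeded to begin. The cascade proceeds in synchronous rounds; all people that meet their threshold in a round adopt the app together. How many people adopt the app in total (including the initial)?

4

Round 1 — Ana, Omar, Pia adopt the app (initial).
Round 2 — checking thresholds:
  Dee: 1 of 2 neighbours < 2, below threshold.
  Eli: 2 of 3 neighbours < 3, below threshold.
  Gus: 1 of 3 neighbours < 3, below threshold.
  Kai: 1 of 1 neighbours ≥ 1, adopts the app.
Round 3 — no new adoptions; cascade stops.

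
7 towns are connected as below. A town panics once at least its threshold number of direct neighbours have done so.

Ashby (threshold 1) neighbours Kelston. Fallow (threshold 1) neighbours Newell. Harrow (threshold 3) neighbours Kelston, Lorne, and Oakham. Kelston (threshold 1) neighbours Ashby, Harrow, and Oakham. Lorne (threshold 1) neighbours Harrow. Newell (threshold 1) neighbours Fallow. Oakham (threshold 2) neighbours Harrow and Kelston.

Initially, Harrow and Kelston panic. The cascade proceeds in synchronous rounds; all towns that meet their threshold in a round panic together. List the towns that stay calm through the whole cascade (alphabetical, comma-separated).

Fallow, Newell

Round 1 — Harrow, Kelston panic (initial).
Round 2 — checking thresholds:
  Ashby: 1 of 1 neighbours ≥ 1, panics.
  Lorne: 1 of 1 neighbours ≥ 1, panics.
  Oakham: 2 of 2 neighbours ≥ 2, panics.
Round 3 — no new panics; cascade stops.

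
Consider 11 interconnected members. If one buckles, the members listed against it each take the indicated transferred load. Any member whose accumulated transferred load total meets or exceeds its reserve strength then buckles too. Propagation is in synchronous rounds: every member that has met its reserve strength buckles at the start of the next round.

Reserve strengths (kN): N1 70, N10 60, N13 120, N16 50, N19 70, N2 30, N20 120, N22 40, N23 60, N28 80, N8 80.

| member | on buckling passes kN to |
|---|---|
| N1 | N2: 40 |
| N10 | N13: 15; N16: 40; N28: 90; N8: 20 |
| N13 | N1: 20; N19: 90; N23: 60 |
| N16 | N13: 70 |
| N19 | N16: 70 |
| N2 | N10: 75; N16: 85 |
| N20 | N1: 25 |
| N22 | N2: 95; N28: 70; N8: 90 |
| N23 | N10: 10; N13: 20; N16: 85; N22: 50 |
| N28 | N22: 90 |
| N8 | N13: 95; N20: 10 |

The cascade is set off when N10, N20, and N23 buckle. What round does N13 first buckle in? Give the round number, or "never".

Round 1 — N10, N20, N23 buckle (initial).
  N1: +25 → 25 < 70
  N13: +15+20 → 35 < 120
  N16: +40+85 → 125 ≥ 50
  N22: +50 → 50 ≥ 40
  N28: +90 → 90 ≥ 80
  N8: +20 → 20 < 80
Round 2 — N16, N22, N28 buckle.
  N13: +70 → 105 < 120
  N2: +95 → 95 ≥ 30
  N8: +90 → 110 ≥ 80
Round 3 — N2, N8 buckle.
  N13: +95 → 200 ≥ 120
Round 4 — N13 buckles.
  N1: +20 → 45 < 70
  N19: +90 → 90 ≥ 70
Round 5 — N19 buckles.
No further bucklings.

4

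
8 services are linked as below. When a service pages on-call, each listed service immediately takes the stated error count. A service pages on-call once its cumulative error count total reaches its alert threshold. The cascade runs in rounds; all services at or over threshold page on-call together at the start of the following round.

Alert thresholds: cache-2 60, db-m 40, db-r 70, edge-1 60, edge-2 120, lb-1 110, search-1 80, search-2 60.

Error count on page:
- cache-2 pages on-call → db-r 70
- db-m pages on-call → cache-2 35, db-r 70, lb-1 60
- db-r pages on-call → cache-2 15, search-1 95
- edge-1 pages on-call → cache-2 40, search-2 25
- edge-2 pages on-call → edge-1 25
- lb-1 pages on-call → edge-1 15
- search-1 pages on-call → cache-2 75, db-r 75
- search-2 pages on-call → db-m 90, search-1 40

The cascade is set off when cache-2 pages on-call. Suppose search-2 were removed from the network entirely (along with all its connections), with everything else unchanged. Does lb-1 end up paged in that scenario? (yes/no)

no

With search-2 removed:
Round 1 — cache-2 pages on-call (initial).
  db-r: +70 → 70 ≥ 70
Round 2 — db-r pages on-call.
  search-1: +95 → 95 ≥ 80
Round 3 — search-1 pages on-call.
No further pages.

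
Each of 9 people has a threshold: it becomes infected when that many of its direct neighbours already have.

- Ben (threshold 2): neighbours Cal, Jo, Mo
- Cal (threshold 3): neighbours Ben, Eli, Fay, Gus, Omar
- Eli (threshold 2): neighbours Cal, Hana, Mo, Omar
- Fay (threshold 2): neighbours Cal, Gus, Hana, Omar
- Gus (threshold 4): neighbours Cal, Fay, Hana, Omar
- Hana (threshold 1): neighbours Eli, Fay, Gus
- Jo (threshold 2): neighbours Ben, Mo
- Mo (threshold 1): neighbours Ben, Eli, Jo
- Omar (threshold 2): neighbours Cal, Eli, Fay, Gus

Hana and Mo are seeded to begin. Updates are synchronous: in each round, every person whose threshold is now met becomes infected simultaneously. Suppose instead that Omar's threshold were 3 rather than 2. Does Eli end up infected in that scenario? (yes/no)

With Omar's threshold at 3:
Round 1 — Hana, Mo become infected (initial).
Round 2 — checking thresholds:
  Ben: 1 of 3 neighbours < 2, not yet.
  Eli: 2 of 4 neighbours ≥ 2, becomes infected.
  Fay: 1 of 4 neighbours < 2, not yet.
  Gus: 1 of 4 neighbours < 4, not yet.
  Jo: 1 of 2 neighbours < 2, not yet.
Round 3 — no new infections; cascade stops.

yes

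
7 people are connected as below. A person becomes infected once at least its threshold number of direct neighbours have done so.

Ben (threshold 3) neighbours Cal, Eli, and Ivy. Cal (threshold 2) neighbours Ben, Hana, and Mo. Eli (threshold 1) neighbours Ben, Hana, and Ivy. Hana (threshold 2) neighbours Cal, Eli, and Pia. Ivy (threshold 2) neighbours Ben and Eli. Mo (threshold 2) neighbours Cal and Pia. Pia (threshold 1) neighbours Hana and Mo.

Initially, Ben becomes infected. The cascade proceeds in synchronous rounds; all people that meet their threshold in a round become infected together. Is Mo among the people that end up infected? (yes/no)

no

Round 1 — Ben becomes infected (initial).
Round 2 — checking thresholds:
  Cal: 1 of 3 neighbours < 2, not yet.
  Eli: 1 of 3 neighbours ≥ 1, becomes infected.
  Ivy: 1 of 2 neighbours < 2, not yet.
Round 3 — checking thresholds:
  Cal: 1 of 3 neighbours < 2, not yet.
  Hana: 1 of 3 neighbours < 2, not yet.
  Ivy: 2 of 2 neighbours ≥ 2, becomes infected.
Round 4 — no new infections; cascade stops.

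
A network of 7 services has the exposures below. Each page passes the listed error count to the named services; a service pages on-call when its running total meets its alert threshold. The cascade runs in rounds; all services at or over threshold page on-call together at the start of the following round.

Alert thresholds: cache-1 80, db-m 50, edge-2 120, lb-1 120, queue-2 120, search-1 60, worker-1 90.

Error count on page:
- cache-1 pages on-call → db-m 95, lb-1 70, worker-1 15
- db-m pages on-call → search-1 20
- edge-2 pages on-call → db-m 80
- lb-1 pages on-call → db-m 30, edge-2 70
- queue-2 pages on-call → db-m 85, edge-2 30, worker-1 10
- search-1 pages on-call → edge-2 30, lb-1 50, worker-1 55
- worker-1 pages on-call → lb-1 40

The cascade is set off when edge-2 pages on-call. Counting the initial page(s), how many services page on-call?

2

Round 1 — edge-2 pages on-call (initial).
  db-m: +80 → 80 ≥ 50
Round 2 — db-m pages on-call.
  search-1: +20 → 20 < 60
No further pages.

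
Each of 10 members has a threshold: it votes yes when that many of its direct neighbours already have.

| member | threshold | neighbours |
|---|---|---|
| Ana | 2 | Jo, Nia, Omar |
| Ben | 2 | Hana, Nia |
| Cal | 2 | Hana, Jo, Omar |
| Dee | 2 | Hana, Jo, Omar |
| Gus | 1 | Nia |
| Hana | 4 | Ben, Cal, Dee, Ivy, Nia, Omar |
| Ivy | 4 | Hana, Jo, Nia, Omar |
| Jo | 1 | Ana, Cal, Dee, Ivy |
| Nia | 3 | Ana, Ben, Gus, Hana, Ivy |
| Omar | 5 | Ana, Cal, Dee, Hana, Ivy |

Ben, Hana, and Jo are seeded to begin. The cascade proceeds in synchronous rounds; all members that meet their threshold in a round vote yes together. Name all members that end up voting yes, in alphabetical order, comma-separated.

Round 1 — Ben, Hana, Jo vote yes (initial).
Round 2 — checking thresholds:
  Ana: 1 of 3 neighbours < 2, not yet.
  Cal: 2 of 3 neighbours ≥ 2, votes yes.
  Dee: 2 of 3 neighbours ≥ 2, votes yes.
  Ivy: 2 of 4 neighbours < 4, not yet.
  Nia: 2 of 5 neighbours < 3, not yet.
  Omar: 1 of 5 neighbours < 5, not yet.
Round 3 — no new yes votes; cascade stops.

Ben, Cal, Dee, Hana, Jo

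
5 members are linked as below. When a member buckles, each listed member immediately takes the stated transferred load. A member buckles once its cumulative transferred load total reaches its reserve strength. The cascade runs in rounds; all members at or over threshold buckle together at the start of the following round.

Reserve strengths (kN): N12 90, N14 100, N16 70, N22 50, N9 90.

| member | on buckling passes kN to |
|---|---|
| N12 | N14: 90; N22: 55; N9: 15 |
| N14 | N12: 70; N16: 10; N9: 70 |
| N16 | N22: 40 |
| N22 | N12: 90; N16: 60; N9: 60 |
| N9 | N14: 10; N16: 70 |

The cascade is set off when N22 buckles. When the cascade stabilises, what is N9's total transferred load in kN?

Round 1 — N22 buckles (initial).
  N12: +90 → 90 ≥ 90
  N16: +60 → 60 < 70
  N9: +60 → 60 < 90
Round 2 — N12 buckles.
  N14: +90 → 90 < 100
  N9: +15 → 75 < 90
No further bucklings.

75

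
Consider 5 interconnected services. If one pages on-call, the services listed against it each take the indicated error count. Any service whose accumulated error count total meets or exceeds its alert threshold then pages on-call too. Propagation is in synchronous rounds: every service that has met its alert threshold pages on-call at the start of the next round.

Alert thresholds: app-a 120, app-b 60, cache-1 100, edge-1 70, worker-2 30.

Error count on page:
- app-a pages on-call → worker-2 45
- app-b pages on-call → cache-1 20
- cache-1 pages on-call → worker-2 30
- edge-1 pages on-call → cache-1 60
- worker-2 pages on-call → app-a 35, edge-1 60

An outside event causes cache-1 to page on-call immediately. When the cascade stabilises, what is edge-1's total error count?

Round 1 — cache-1 pages on-call (initial).
  worker-2: +30 → 30 ≥ 30
Round 2 — worker-2 pages on-call.
  app-a: +35 → 35 < 120
  edge-1: +60 → 60 < 70
No further pages.

60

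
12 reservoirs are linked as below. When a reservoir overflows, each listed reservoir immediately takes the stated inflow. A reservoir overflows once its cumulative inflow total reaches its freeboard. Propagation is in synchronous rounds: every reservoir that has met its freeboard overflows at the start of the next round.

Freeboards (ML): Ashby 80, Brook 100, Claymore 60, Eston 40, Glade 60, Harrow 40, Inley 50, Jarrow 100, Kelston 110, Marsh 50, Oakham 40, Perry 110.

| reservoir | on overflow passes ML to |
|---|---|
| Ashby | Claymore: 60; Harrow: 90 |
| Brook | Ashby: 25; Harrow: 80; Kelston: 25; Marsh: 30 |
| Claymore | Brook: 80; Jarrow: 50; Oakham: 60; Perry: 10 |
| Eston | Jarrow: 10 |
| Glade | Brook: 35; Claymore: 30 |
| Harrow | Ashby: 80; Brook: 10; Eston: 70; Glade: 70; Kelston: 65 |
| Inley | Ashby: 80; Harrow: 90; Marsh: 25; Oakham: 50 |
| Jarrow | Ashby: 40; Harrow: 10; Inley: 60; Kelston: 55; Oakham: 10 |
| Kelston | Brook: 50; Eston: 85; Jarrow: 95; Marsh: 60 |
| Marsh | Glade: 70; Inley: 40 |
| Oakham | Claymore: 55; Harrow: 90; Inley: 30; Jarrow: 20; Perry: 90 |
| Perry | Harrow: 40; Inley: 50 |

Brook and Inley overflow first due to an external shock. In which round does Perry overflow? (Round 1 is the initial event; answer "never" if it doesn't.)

Round 1 — Brook, Inley overflow (initial).
  Ashby: +25+80 → 105 ≥ 80
  Harrow: +80+90 → 170 ≥ 40
  Kelston: +25 → 25 < 110
  Marsh: +30+25 → 55 ≥ 50
  Oakham: +50 → 50 ≥ 40
Round 2 — Ashby, Harrow, Marsh, Oakham overflow.
  Claymore: +60+55 → 115 ≥ 60
  Eston: +70 → 70 ≥ 40
  Glade: +70+70 → 140 ≥ 60
  Jarrow: +20 → 20 < 100
  Kelston: +65 → 90 < 110
  Perry: +90 → 90 < 110
Round 3 — Claymore, Eston, Glade overflow.
  Jarrow: +50+10 → 80 < 100
  Perry: +10 → 100 < 110
No further overflows.

never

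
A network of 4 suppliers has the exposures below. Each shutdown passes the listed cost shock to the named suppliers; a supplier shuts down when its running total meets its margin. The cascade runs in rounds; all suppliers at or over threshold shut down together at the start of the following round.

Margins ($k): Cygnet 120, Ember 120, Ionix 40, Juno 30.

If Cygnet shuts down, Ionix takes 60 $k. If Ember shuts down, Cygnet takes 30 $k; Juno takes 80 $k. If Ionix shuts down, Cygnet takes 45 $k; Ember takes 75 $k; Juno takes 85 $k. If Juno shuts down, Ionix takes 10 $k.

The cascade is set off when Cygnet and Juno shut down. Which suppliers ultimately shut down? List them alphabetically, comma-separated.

Cygnet, Ionix, Juno

Round 1 — Cygnet, Juno shut down (initial).
  Ionix: +60+10 → 70 ≥ 40
Round 2 — Ionix shuts down.
  Ember: +75 → 75 < 120
No further shutdowns.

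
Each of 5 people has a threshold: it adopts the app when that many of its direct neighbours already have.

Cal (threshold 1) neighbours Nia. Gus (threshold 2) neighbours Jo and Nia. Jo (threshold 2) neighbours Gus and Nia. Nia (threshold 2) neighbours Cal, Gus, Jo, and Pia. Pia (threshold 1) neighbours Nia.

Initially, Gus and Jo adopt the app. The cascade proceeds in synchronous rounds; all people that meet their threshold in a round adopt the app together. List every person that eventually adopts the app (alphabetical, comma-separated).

Cal, Gus, Jo, Nia, Pia

Round 1 — Gus, Jo adopt the app (initial).
Round 2 — checking thresholds:
  Nia: 2 of 4 neighbours ≥ 2, adopts the app.
Round 3 — checking thresholds:
  Cal: 1 of 1 neighbours ≥ 1, adopts the app.
  Pia: 1 of 1 neighbours ≥ 1, adopts the app.
Round 4 — no new adoptions; cascade stops.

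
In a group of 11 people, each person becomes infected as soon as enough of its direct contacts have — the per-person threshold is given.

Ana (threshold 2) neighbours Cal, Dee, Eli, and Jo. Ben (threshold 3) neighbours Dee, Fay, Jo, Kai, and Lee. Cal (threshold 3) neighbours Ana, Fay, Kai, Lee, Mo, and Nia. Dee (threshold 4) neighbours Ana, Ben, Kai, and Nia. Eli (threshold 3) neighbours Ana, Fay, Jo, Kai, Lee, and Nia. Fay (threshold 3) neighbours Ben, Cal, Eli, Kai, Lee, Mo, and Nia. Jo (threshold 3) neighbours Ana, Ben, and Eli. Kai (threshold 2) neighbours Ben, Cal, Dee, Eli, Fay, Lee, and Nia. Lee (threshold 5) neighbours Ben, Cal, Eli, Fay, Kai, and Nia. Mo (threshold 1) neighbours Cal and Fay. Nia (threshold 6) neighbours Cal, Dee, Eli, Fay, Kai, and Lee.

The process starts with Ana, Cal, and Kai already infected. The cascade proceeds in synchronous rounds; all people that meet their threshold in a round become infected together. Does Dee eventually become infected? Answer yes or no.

Round 1 — Ana, Cal, Kai become infected (initial).
Round 2 — checking thresholds:
  Ben: 1 of 5 neighbours < 3, not yet.
  Dee: 2 of 4 neighbours < 4, not yet.
  Eli: 2 of 6 neighbours < 3, not yet.
  Fay: 2 of 7 neighbours < 3, not yet.
  Jo: 1 of 3 neighbours < 3, not yet.
  Lee: 2 of 6 neighbours < 5, not yet.
  Mo: 1 of 2 neighbours ≥ 1, becomes infected.
  Nia: 2 of 6 neighbours < 6, not yet.
Round 3 — checking thresholds:
  Ben: 1 of 5 neighbours < 3, not yet.
  Dee: 2 of 4 neighbours < 4, not yet.
  Eli: 2 of 6 neighbours < 3, not yet.
  Fay: 3 of 7 neighbours ≥ 3, becomes infected.
  Jo: 1 of 3 neighbours < 3, not yet.
  Lee: 2 of 6 neighbours < 5, not yet.
  Nia: 2 of 6 neighbours < 6, not yet.
Round 4 — checking thresholds:
  Ben: 2 of 5 neighbours < 3, not yet.
  Dee: 2 of 4 neighbours < 4, not yet.
  Eli: 3 of 6 neighbours ≥ 3, becomes infected.
  Jo: 1 of 3 neighbours < 3, not yet.
  Lee: 3 of 6 neighbours < 5, not yet.
  Nia: 3 of 6 neighbours < 6, not yet.
Round 5 — no new infections; cascade stops.

no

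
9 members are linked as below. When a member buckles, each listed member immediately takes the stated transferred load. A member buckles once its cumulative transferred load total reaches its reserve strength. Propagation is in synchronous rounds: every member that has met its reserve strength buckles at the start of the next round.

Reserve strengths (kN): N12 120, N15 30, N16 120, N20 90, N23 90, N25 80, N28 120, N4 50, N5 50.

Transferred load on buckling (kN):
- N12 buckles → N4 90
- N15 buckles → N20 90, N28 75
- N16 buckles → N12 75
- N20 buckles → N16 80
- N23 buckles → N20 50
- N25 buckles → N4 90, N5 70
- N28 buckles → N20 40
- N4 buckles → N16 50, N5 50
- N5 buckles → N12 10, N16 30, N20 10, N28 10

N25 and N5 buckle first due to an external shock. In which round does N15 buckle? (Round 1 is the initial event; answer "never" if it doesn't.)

Round 1 — N25, N5 buckle (initial).
  N12: +10 → 10 < 120
  N16: +30 → 30 < 120
  N20: +10 → 10 < 90
  N28: +10 → 10 < 120
  N4: +90 → 90 ≥ 50
Round 2 — N4 buckles.
  N16: +50 → 80 < 120
No further bucklings.

never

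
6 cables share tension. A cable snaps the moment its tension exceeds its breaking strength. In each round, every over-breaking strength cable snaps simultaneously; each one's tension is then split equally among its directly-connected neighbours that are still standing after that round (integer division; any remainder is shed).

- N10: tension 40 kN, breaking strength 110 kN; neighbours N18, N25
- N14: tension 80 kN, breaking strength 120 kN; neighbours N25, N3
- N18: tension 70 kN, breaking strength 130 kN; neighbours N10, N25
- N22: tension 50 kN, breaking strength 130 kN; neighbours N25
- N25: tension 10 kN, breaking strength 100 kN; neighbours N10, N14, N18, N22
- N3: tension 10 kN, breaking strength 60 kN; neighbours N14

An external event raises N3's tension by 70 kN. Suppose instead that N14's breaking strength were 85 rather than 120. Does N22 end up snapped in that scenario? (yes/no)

With N14's breaking strength at 85:
Round 1 — N3 at 80 > 60. N3 snaps.
  N3 sheds 80 kN to N14: 80 each.
    N14: 80+80 = 160 > 85
Round 2 — N14 snaps.
  N14 sheds 160 kN to N25: 160 each.
    N25: 10+160 = 170 > 100
Round 3 — N25 snaps.
  N25 sheds 170 kN to N10, N18, N22: 56 each (2 lost).
    N10: 40+56 = 96 ≤ 110
    N18: 70+56 = 126 ≤ 130
    N22: 50+56 = 106 ≤ 130
No further breaks.

no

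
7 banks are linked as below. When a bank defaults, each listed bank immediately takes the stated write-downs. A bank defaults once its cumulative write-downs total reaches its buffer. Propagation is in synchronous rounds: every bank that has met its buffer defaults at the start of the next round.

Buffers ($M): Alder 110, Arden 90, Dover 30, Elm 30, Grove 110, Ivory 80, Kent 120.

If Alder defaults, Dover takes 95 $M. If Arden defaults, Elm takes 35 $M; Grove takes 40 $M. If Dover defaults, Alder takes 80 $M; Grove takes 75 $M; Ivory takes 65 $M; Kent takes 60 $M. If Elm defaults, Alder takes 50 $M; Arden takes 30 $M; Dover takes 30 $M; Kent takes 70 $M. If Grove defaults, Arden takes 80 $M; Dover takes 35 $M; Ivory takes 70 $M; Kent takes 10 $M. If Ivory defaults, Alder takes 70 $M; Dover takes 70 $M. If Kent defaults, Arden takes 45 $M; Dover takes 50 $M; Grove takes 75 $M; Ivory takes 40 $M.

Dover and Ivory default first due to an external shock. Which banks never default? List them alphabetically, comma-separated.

Round 1 — Dover, Ivory default (initial).
  Alder: +80+70 → 150 ≥ 110
  Grove: +75 → 75 < 110
  Kent: +60 → 60 < 120
Round 2 — Alder defaults.
No further defaults.

Arden, Elm, Grove, Kent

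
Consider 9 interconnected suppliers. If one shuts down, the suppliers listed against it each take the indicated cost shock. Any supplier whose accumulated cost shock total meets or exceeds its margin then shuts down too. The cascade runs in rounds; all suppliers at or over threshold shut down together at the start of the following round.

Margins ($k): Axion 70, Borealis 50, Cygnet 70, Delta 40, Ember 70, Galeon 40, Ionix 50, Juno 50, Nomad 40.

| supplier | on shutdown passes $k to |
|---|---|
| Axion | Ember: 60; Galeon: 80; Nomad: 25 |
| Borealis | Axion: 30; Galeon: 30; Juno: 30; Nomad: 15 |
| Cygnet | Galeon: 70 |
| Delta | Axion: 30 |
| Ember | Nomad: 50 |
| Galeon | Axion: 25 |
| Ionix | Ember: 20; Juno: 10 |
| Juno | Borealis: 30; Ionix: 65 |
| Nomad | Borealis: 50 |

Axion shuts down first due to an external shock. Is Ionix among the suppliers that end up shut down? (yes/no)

Round 1 — Axion shuts down (initial).
  Ember: +60 → 60 < 70
  Galeon: +80 → 80 ≥ 40
  Nomad: +25 → 25 < 40
Round 2 — Galeon shuts down.
No further shutdowns.

no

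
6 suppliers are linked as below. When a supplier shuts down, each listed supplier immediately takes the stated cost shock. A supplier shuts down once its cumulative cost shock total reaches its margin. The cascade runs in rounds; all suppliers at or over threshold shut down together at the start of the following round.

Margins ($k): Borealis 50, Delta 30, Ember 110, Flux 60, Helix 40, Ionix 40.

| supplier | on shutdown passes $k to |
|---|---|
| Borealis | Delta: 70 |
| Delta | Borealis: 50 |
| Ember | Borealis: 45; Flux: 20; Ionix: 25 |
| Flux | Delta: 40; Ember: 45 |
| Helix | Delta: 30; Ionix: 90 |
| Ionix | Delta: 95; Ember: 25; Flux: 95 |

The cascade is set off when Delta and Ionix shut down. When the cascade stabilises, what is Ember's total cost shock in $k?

Round 1 — Delta, Ionix shut down (initial).
  Borealis: +50 → 50 ≥ 50
  Ember: +25 → 25 < 110
  Flux: +95 → 95 ≥ 60
Round 2 — Borealis, Flux shut down.
  Ember: +45 → 70 < 110
No further shutdowns.

70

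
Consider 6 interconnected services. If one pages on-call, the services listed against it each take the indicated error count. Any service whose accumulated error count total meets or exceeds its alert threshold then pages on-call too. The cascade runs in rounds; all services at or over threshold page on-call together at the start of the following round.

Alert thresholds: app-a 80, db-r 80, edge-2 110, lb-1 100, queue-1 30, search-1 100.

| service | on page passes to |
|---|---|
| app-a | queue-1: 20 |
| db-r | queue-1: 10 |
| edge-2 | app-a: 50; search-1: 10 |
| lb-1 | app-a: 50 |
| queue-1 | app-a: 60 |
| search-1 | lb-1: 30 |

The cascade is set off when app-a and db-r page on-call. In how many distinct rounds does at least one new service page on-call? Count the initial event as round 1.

Round 1 — app-a, db-r page on-call (initial).
  queue-1: +20+10 → 30 ≥ 30
Round 2 — queue-1 pages on-call.
No further pages.

2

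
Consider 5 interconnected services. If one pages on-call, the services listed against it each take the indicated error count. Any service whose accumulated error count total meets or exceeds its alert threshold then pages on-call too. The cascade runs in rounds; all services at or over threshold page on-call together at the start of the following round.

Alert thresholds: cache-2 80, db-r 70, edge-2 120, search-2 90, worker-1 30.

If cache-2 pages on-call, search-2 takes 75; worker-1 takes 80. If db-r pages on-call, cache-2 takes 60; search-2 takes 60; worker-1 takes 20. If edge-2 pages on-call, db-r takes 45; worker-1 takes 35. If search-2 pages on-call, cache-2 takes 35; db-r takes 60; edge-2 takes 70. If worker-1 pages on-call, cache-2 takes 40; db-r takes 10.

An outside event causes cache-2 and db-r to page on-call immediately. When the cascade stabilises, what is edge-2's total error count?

70

Round 1 — cache-2, db-r page on-call (initial).
  search-2: +75+60 → 135 ≥ 90
  worker-1: +80+20 → 100 ≥ 30
Round 2 — search-2, worker-1 page on-call.
  edge-2: +70 → 70 < 120
No further pages.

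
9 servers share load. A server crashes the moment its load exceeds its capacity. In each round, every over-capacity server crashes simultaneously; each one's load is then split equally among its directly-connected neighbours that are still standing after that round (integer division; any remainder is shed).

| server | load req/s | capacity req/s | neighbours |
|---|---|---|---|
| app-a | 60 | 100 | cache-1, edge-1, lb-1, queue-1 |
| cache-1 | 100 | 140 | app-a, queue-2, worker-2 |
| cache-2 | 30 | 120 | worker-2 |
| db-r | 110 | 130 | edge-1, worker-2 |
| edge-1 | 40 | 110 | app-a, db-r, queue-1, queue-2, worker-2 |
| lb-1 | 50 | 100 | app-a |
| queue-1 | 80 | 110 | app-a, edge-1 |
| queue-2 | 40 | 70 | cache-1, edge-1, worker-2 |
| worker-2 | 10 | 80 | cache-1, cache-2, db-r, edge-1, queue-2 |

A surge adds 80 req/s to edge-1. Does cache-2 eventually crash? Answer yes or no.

Round 1 — edge-1 at 120 > 110. edge-1 crashes.
  edge-1 sheds 120 req/s to app-a, db-r, queue-1, queue-2, worker-2: 24 each.
    app-a: 60+24 = 84 ≤ 100
    db-r: 110+24 = 134 > 130
    queue-1: 80+24 = 104 ≤ 110
    queue-2: 40+24 = 64 ≤ 70
    worker-2: 10+24 = 34 ≤ 80
Round 2 — db-r crashes.
  db-r sheds 134 req/s to worker-2: 134 each.
    worker-2: 34+134 = 168 > 80
Round 3 — worker-2 crashes.
  worker-2 sheds 168 req/s to cache-1, cache-2, queue-2: 56 each.
    cache-1: 100+56 = 156 > 140
    cache-2: 30+56 = 86 ≤ 120
    queue-2: 64+56 = 120 > 70
Round 4 — cache-1, queue-2 crash.
  cache-1 sheds 156 req/s to app-a: 156 each.
    app-a: 84+156 = 240 > 100
  queue-2 sheds 120 req/s: no online neighbours, lost.
Round 5 — app-a crashes.
  app-a sheds 240 req/s to lb-1, queue-1: 120 each.
    lb-1: 50+120 = 170 > 100
    queue-1: 104+120 = 224 > 110
Round 6 — lb-1, queue-1 crash.
  lb-1 sheds 170 req/s: no online neighbours, lost.
  queue-1 sheds 224 req/s: no online neighbours, lost.
No further crashes.

no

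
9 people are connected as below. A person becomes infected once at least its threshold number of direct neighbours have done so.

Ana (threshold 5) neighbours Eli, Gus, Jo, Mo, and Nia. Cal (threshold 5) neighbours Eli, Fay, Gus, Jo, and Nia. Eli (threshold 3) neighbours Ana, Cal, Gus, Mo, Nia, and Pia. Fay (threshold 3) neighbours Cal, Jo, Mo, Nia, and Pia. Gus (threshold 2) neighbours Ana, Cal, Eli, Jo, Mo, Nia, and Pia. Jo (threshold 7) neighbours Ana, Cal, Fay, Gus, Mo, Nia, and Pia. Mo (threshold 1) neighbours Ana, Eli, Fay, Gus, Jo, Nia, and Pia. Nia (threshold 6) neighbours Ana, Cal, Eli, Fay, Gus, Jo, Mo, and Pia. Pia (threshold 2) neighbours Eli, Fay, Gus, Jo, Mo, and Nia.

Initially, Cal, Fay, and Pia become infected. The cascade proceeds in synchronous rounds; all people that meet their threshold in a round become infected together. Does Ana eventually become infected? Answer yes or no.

Round 1 — Cal, Fay, Pia become infected (initial).
Round 2 — checking thresholds:
  Eli: 2 of 6 neighbours < 3, below threshold.
  Gus: 2 of 7 neighbours ≥ 2, becomes infected.
  Jo: 3 of 7 neighbours < 7, below threshold.
  Mo: 2 of 7 neighbours ≥ 1, becomes infected.
  Nia: 3 of 8 neighbours < 6, below threshold.
Round 3 — checking thresholds:
  Ana: 2 of 5 neighbours < 5, below threshold.
  Eli: 4 of 6 neighbours ≥ 3, becomes infected.
  Jo: 5 of 7 neighbours < 7, below threshold.
  Nia: 5 of 8 neighbours < 6, below threshold.
Round 4 — checking thresholds:
  Ana: 3 of 5 neighbours < 5, below threshold.
  Jo: 5 of 7 neighbours < 7, below threshold.
  Nia: 6 of 8 neighbours ≥ 6, becomes infected.
Round 5 — no new infections; cascade stops.

no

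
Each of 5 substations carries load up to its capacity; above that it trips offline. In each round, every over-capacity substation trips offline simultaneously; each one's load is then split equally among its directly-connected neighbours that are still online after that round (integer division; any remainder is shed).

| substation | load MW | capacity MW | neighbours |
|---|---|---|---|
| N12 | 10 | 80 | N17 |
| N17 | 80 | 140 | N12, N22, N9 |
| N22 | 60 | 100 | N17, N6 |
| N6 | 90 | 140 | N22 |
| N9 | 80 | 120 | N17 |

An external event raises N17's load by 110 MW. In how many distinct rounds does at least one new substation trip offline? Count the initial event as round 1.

3

Round 1 — N17 at 190 > 140. N17 trips offline.
  N17 sheds 190 MW to N12, N22, N9: 63 each (1 lost).
    N12: 10+63 = 73 ≤ 80
    N22: 60+63 = 123 > 100
    N9: 80+63 = 143 > 120
Round 2 — N22, N9 trip offline.
  N22 sheds 123 MW to N6: 123 each.
    N6: 90+123 = 213 > 140
  N9 sheds 143 MW: no online neighbours, lost.
Round 3 — N6 trips offline.
  N6 sheds 213 MW: no online neighbours, lost.
No further trips.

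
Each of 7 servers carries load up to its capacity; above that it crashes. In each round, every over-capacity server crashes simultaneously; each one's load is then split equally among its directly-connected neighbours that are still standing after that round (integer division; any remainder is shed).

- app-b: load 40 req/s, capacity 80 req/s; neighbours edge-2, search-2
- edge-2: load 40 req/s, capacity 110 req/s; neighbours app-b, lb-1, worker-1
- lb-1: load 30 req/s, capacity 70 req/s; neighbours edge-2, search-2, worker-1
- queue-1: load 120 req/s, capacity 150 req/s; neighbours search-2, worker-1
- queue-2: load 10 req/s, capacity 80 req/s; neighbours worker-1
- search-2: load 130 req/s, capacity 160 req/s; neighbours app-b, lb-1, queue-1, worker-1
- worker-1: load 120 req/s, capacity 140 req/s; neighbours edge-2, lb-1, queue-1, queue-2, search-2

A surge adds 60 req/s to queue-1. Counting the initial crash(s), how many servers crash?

6

Round 1 — queue-1 at 180 > 150. queue-1 crashes.
  queue-1 sheds 180 req/s to search-2, worker-1: 90 each.
    search-2: 130+90 = 220 > 160
    worker-1: 120+90 = 210 > 140
Round 2 — search-2, worker-1 crash.
  search-2 sheds 220 req/s to app-b, lb-1: 110 each.
    app-b: 40+110 = 150 > 80
    lb-1: 30+110 = 140 > 70
  worker-1 sheds 210 req/s to edge-2, lb-1, queue-2: 70 each.
    edge-2: 40+70 = 110 ≤ 110
    lb-1: 140+70 = 210 > 70
    queue-2: 10+70 = 80 ≤ 80
Round 3 — app-b, lb-1 crash.
  app-b sheds 150 req/s to edge-2: 150 each.
    edge-2: 110+150 = 260 > 110
  lb-1 sheds 210 req/s to edge-2: 210 each.
    edge-2: 260+210 = 470 > 110
Round 4 — edge-2 crashes.
  edge-2 sheds 470 req/s: no online neighbours, lost.
No further crashes.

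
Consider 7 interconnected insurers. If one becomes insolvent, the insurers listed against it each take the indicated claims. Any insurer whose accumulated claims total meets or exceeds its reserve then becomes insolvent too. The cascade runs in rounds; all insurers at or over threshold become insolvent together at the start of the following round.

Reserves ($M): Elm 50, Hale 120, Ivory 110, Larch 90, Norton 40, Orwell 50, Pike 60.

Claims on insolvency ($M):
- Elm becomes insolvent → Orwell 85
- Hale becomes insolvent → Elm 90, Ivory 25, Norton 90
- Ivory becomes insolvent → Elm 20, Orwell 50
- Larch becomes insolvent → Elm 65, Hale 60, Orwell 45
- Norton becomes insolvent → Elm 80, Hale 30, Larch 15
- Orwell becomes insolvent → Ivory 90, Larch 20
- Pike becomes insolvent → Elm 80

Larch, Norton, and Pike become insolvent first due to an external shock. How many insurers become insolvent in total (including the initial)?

Round 1 — Larch, Norton, Pike become insolvent (initial).
  Elm: +65+80+80 → 225 ≥ 50
  Hale: +60+30 → 90 < 120
  Orwell: +45 → 45 < 50
Round 2 — Elm becomes insolvent.
  Orwell: +85 → 130 ≥ 50
Round 3 — Orwell becomes insolvent.
  Ivory: +90 → 90 < 110
No further insolvencies.

5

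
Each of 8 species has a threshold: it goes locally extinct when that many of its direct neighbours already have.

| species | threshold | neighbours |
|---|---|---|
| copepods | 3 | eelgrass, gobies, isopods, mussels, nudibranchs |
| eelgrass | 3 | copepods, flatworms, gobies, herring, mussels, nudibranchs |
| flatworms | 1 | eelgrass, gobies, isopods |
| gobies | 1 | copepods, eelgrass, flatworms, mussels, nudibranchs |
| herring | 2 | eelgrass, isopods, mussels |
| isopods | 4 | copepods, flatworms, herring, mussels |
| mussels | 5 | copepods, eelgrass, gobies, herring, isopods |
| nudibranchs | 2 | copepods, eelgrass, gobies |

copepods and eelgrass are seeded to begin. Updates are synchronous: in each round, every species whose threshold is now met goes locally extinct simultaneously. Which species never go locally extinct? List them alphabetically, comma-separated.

herring, isopods, mussels

Round 1 — copepods, eelgrass go locally extinct (initial).
Round 2 — checking thresholds:
  flatworms: 1 of 3 neighbours ≥ 1, goes locally extinct.
  gobies: 2 of 5 neighbours ≥ 1, goes locally extinct.
  herring: 1 of 3 neighbours < 2, not yet.
  isopods: 1 of 4 neighbours < 4, not yet.
  mussels: 2 of 5 neighbours < 5, not yet.
  nudibranchs: 2 of 3 neighbours ≥ 2, goes locally extinct.
Round 3 — no new extinctions; cascade stops.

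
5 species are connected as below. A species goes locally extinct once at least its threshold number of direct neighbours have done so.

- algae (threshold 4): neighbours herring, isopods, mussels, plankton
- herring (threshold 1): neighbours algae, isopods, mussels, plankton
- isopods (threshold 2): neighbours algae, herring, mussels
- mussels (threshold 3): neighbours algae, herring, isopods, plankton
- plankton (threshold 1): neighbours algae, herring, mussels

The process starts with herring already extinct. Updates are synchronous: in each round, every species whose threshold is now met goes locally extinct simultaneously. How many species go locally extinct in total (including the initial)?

Round 1 — herring goes locally extinct (initial).
Round 2 — checking thresholds:
  algae: 1 of 4 neighbours < 4, holds.
  isopods: 1 of 3 neighbours < 2, holds.
  mussels: 1 of 4 neighbours < 3, holds.
  plankton: 1 of 3 neighbours ≥ 1, goes locally extinct.
Round 3 — no new extinctions; cascade stops.

2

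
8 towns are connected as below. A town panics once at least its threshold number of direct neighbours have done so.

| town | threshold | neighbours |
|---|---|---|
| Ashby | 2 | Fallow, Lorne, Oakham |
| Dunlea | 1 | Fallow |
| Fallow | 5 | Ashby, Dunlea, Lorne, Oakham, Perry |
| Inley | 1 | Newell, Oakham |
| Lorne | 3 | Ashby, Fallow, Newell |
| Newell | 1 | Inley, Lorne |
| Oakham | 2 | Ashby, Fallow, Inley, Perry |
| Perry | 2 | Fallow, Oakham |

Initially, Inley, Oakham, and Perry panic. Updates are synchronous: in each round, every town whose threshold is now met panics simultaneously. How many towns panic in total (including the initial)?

4

Round 1 — Inley, Oakham, Perry panic (initial).
Round 2 — checking thresholds:
  Ashby: 1 of 3 neighbours < 2, not yet.
  Fallow: 2 of 5 neighbours < 5, not yet.
  Newell: 1 of 2 neighbours ≥ 1, panics.
Round 3 — no new panics; cascade stops.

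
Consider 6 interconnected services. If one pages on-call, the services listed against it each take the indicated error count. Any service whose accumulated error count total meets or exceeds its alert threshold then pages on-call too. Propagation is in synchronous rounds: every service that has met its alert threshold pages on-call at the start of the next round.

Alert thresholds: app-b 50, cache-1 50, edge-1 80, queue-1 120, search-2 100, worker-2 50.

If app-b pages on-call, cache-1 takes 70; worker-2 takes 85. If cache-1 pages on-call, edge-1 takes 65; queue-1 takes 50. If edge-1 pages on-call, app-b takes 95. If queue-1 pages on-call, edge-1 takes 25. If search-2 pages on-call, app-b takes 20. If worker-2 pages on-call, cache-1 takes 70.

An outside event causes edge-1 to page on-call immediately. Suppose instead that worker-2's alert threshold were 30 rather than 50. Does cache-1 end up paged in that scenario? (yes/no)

With worker-2's alert threshold at 30:
Round 1 — edge-1 pages on-call (initial).
  app-b: +95 → 95 ≥ 50
Round 2 — app-b pages on-call.
  cache-1: +70 → 70 ≥ 50
  worker-2: +85 → 85 ≥ 30
Round 3 — cache-1, worker-2 page on-call.
  queue-1: +50 → 50 < 120
No further pages.

yes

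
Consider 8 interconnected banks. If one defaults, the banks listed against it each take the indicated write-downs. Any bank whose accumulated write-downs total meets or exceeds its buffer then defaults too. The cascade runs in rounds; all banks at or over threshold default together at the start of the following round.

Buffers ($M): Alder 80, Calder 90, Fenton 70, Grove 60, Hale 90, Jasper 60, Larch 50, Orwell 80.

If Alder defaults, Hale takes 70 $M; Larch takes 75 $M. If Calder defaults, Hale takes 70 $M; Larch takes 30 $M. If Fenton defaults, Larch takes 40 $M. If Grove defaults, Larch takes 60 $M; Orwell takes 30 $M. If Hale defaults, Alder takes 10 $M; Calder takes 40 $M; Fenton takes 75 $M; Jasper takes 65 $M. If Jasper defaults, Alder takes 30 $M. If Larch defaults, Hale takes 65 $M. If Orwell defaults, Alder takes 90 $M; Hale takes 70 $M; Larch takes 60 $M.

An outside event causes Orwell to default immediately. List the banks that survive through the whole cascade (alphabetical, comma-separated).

Round 1 — Orwell defaults (initial).
  Alder: +90 → 90 ≥ 80
  Hale: +70 → 70 < 90
  Larch: +60 → 60 ≥ 50
Round 2 — Alder, Larch default.
  Hale: +70+65 → 205 ≥ 90
Round 3 — Hale defaults.
  Calder: +40 → 40 < 90
  Fenton: +75 → 75 ≥ 70
  Jasper: +65 → 65 ≥ 60
Round 4 — Fenton, Jasper default.
No further defaults.

Calder, Grove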